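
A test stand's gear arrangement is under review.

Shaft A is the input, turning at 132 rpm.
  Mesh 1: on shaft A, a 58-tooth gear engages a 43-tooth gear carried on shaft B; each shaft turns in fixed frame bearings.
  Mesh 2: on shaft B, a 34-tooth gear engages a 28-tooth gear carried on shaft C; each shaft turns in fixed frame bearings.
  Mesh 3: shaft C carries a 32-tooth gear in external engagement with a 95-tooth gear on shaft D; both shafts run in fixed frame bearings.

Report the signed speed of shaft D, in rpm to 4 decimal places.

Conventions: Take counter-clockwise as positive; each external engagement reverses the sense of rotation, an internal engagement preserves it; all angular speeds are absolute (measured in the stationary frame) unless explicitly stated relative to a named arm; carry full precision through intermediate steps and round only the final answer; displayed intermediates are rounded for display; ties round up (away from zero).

recognized (4 fixed axles, 3 meshes): fixed-axis compound train
mesh 1 [58T→43T]: ω = 132.0000×58/43 = 178.0465 rpm, sense flips to −
mesh 2 [34T→28T]: ω = 178.0465×34/28 = 216.1993 rpm, sense flips to +
mesh 3 [32T→95T]: ω = 216.1993×32/95 = 72.8250 rpm, sense flips to −
signed output speed = -72.8250 rpm

-72.8250 rpm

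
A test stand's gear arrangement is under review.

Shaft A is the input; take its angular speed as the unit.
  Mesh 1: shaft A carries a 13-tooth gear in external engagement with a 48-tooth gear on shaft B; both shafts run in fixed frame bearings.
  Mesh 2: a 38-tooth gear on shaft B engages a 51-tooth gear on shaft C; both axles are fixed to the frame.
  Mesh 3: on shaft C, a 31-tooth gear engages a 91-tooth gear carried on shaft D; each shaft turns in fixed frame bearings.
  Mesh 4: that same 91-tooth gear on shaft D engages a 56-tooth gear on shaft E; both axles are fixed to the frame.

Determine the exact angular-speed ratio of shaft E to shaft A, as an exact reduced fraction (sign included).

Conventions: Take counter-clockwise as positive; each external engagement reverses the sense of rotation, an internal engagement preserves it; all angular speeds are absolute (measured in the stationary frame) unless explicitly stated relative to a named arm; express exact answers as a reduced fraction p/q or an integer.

7657/68544

class = fixed-axis compound train [4 meshes; 4 ratios multiply, 4 sense flips]
mesh 1 [13T→48T]: running ratio 13/48, sense −
mesh 2 [38T→51T]: running ratio 247/1224, sense +
mesh 3 [31T→91T]: running ratio 589/8568, sense −
mesh 4 [91T→56T]: running ratio 7657/68544, sense +
ω_out/ω_in = 7657/68544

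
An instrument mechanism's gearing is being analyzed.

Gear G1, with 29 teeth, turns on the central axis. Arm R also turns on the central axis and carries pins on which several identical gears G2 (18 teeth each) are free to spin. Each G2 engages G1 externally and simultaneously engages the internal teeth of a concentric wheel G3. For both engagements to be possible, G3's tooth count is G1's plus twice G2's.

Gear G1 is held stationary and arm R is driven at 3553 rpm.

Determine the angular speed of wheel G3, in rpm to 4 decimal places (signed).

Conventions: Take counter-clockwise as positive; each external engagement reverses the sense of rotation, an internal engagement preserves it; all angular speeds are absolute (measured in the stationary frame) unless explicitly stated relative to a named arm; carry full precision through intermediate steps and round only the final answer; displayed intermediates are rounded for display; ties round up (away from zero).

recognized (axles ride arm R): planetary set, 29/18/65 teeth
normalise by the input: solve with ω_arm = 1, then scale by 3553 rpm
ring teeth: 29 + 2·18 = 65
29(ω_sun−ω_arm) = −65(ω_ring−ω_arm),  ω_sun = 0, ω_arm = 1
ω_ring = 1 − (29/65)(0−1) = 94/65
scale: ω_ring = 94/65 × 3553 rpm = +5138.1846 rpm

+5138.1846 rpm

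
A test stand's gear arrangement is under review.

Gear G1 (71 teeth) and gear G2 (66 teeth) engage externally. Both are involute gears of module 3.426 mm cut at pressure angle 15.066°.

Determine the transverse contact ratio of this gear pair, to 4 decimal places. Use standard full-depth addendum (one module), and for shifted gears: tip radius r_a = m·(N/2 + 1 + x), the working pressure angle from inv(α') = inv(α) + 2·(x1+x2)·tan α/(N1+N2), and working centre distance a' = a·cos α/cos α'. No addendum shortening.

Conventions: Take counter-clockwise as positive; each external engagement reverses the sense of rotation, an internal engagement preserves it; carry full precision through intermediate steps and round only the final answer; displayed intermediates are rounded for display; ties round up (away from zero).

2.1714

single-mesh involute tooth geometry (71T engaging 66T at module 3.426)
base radii: r_b1 = 117.442458, r_b2 = 109.171863
tip radii: r_a1 = 125.049000, r_a2 = 116.484000
no profile shift: α' = α, a' = a
action lengths: √(r_a1²−r_b1²) = 42.947891, √(r_a2²−r_b2²) = 40.620520
base pitch p_b = π·m·cos α = 10.393137
CR = (42.947891 + 40.620520 − 234.681000·sin 15.06600°)/10.393137 = 2.171377
contact ratio ≈ 2.1714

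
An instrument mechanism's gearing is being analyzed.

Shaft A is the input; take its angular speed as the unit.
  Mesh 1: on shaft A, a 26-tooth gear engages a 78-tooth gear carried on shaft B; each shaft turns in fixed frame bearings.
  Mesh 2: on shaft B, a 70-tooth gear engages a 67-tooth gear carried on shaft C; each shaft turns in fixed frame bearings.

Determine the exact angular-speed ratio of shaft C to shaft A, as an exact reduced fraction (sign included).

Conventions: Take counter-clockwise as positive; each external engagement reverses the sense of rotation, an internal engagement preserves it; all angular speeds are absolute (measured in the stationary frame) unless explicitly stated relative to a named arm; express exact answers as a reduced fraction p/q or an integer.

class = fixed-axis compound train [2 meshes; 2 ratios multiply, 2 sense flips]
mesh 1 [26T→78T]: running ratio 1/3, sense −
mesh 2 [70T→67T]: running ratio 70/201, sense +
ω_out/ω_in = 70/201

70/201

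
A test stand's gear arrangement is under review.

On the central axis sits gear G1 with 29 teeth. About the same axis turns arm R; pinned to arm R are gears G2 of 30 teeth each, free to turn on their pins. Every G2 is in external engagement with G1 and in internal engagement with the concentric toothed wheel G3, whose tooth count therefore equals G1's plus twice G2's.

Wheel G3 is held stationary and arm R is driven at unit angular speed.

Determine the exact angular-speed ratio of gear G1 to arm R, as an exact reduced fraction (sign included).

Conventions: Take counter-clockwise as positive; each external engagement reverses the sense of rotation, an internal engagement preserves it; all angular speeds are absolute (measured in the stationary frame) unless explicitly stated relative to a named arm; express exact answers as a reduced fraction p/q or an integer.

topology: planetary set — G1 29T / G2 30T / G3 89T, arm = carrier (Willis)
ring teeth: 29 + 2·30 = 89
29(ω_sun−ω_arm) = −89(ω_ring−ω_arm),  ω_ring = 0, ω_arm = 1
ω_sun = 1 − (89/29)(0−1) = 118/29
ω_out/ω_in = 118/29

118/29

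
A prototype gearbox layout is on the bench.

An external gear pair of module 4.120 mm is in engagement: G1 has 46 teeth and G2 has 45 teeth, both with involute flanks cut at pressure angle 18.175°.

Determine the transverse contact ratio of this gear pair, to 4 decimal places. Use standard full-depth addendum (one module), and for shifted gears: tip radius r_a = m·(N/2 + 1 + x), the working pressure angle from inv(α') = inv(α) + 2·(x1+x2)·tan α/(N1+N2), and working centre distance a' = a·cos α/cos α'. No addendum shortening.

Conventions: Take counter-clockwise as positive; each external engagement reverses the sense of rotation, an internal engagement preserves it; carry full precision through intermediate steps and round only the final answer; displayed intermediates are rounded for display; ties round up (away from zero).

class = single-mesh tooth geometry [involute pair 46T × 45T, m = 4.120]
base radii: r_b1 = 90.032257, r_b2 = 88.075034
tip radii: r_a1 = 98.880000, r_a2 = 96.820000
no profile shift: α' = α, a' = a
action lengths: √(r_a1²−r_b1²) = 40.883335, √(r_a2²−r_b2²) = 40.210705
base pitch p_b = π·m·cos α = 12.297595
CR = (40.883335 + 40.210705 − 187.460000·sin 18.17500°)/12.297595 = 1.839502
contact ratio ≈ 1.8395

1.8395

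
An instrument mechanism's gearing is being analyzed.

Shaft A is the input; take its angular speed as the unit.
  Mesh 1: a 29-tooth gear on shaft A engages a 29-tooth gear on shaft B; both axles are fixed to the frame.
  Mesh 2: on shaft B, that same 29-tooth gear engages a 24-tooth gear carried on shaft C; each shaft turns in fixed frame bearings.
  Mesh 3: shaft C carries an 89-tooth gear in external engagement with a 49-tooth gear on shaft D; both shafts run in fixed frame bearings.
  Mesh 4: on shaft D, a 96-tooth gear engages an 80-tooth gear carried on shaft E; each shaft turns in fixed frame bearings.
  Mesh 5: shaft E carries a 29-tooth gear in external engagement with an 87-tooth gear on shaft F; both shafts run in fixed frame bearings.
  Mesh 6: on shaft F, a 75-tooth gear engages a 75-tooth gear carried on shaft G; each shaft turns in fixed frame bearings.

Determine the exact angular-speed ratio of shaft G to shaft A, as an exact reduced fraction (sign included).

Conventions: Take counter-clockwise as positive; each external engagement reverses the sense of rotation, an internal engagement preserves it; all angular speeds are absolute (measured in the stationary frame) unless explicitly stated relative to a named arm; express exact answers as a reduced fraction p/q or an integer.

2581/2940

class = fixed-axis compound train [6 meshes; 6 ratios multiply, 6 sense flips]
mesh 1 [29T→29T]: running ratio 1, sense −
mesh 2 [29T→24T]: running ratio 29/24, sense +
mesh 3 [89T→49T]: running ratio 2581/1176, sense −
mesh 4 [96T→80T]: running ratio 2581/980, sense +
mesh 5 [29T→87T]: running ratio 2581/2940, sense −
mesh 6 [75T→75T]: running ratio 2581/2940, sense +
ω_out/ω_in = 2581/2940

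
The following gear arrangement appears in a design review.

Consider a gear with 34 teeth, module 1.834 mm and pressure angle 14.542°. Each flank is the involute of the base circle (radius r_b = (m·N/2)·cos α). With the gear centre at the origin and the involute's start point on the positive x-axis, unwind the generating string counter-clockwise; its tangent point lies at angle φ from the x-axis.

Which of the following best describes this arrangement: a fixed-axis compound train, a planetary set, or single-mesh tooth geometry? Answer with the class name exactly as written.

class = single-mesh tooth geometry [base-circle involute, m = 1.834, 34T]
classification: single-mesh tooth geometry

single-mesh tooth geometry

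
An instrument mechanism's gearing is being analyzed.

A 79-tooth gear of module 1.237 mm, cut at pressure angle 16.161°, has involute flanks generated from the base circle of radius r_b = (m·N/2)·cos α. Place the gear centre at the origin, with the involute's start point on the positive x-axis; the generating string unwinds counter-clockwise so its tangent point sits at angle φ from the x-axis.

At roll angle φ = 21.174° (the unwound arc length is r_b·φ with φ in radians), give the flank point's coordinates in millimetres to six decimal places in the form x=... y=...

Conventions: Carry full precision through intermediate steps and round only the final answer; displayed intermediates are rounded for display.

x=50.026766 y=0.778813

topology: single-mesh involute geometry — m = 1.237, N = 79
pitch radius r_p = m·N/2 = 1.237·79/2 = 48.861500
base radius r_b = r_p·cos α = 48.861500·cos 16.161° = 46.930658
roll angle φ = 21.174° = 0.36955602 rad
x = r_b·(cos φ + φ·sin φ) = 50.026766
y = r_b·(sin φ − φ·cos φ) = 0.778813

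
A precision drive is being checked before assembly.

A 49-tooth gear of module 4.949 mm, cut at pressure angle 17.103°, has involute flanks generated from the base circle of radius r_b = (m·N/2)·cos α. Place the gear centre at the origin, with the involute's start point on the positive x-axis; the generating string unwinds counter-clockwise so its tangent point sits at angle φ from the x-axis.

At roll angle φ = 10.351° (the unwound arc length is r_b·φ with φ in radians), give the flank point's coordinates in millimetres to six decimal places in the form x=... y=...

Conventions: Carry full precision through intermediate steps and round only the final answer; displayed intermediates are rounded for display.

single-mesh involute tooth geometry (49T wheel at module 4.949)
pitch radius r_p = m·N/2 = 4.949·49/2 = 121.250500
base radius r_b = r_p·cos α = 121.250500·cos 17.103° = 115.888514
roll angle φ = 10.351° = 0.18065903 rad
x = r_b·(cos φ + φ·sin φ) = 117.764278
y = r_b·(sin φ − φ·cos φ) = 0.227028

x=117.764278 y=0.227028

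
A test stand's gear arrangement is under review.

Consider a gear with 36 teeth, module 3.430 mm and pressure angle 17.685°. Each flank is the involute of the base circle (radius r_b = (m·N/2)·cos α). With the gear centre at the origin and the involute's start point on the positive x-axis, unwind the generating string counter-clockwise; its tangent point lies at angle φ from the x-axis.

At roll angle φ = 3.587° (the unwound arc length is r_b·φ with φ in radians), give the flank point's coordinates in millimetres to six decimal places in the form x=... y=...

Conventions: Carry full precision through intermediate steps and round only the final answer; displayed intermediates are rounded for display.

x=58.937393 y=0.004809

class = single-mesh tooth geometry [base-circle involute, m = 3.430, 36T]
pitch radius r_p = m·N/2 = 3.430·36/2 = 61.740000
base radius r_b = r_p·cos α = 61.740000·cos 17.685° = 58.822232
roll angle φ = 3.587° = 0.06260496 rad
x = r_b·(cos φ + φ·sin φ) = 58.937393
y = r_b·(sin φ − φ·cos φ) = 0.004809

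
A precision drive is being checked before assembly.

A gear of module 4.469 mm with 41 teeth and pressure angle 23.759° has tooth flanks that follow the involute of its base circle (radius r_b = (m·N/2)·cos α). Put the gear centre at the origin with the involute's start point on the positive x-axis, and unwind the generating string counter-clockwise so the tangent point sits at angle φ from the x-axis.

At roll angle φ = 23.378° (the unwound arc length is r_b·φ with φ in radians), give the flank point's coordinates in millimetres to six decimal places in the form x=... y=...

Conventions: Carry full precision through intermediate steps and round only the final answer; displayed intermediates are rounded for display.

x=90.541972 y=1.867190

topology: single-mesh involute geometry — m = 4.469, N = 41
pitch radius r_p = m·N/2 = 4.469·41/2 = 91.614500
base radius r_b = r_p·cos α = 91.614500·cos 23.759° = 83.850007
roll angle φ = 23.378° = 0.40802307 rad
x = r_b·(cos φ + φ·sin φ) = 90.541972
y = r_b·(sin φ − φ·cos φ) = 1.867190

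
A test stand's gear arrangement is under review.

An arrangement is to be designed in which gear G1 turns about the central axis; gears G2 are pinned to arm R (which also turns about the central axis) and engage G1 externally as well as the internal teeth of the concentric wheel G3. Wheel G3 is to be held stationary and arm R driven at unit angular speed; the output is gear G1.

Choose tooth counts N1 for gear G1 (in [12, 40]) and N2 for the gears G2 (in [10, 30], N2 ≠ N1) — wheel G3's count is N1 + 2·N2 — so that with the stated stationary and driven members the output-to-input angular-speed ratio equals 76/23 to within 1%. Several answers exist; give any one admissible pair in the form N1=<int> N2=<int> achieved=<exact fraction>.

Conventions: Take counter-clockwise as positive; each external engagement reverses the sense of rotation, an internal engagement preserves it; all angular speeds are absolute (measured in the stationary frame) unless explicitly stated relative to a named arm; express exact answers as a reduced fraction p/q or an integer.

N1=23 N2=15 achieved=76/23

topology: planetary set — design target 76/23, arm = carrier (Willis)
Willis with ω_ring = 0: ω_sun/ω_arm = (N1+N3)/N1; set equal to 76/23  ⇒  N3/N1 = 76/23 − 1 = 53/23
N3 = N1 + 2·N2  ⇒  N2/N1 = (N3/N1 − 1)/2 = (53/23 − 1)/2 = 15/23
smallest multiple with N1 ≥ 12 and N2 ≥ 10: k = 1  ⇒  N1 = 1·23 = 23, N2 = 1·15 = 15 (N1 ≤ 40, N2 ≤ 30, N2 ≠ N1 ✓), N3 = 23 + 2·15 = 53
check: (N1+N3)/N1 with N1 = 23, N3 = 53 gives 76/23; |achieved − target| = 0 ≤ 19/575 ✓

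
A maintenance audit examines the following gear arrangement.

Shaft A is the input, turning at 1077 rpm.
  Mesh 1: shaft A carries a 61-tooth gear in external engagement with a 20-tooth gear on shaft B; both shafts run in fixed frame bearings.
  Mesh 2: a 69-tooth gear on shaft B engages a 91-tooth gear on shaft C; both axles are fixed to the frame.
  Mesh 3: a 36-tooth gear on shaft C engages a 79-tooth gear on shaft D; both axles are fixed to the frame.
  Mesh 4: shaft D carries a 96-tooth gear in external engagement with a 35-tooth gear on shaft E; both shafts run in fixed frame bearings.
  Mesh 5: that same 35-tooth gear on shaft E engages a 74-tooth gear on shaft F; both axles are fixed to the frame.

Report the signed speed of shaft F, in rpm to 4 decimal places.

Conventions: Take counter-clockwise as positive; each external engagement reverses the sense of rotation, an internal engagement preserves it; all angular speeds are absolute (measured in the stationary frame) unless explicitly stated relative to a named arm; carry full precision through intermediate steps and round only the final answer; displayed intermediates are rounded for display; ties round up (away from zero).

topology: fixed-axis compound train — 5 meshes, A→F
mesh 1 [61T→20T]: ω = 1077.0000×61/20 = 3284.8500 rpm, sense flips to −
mesh 2 [69T→91T]: ω = 3284.8500×69/91 = 2490.7104 rpm, sense flips to +
mesh 3 [36T→79T]: ω = 2490.7104×36/79 = 1135.0073 rpm, sense flips to −
mesh 4 [96T→35T]: ω = 1135.0073×96/35 = 3113.1628 rpm, sense flips to +
mesh 5 [35T→74T]: ω = 3113.1628×35/74 = 1472.4419 rpm, sense flips to −
signed output speed = -1472.4419 rpm

-1472.4419 rpm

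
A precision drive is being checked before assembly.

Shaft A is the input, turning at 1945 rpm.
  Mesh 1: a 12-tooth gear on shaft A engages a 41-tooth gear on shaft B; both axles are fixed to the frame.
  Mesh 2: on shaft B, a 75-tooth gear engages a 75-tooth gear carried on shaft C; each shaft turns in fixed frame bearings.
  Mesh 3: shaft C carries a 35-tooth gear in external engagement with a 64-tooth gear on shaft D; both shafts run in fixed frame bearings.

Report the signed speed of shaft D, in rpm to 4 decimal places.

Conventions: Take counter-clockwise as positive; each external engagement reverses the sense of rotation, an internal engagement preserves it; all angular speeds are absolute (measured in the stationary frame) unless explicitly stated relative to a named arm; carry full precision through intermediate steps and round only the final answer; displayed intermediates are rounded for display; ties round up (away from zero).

-311.3186 rpm

3-mesh fixed-axis compound train (all bearings frame-fixed)
mesh 1 [12T→41T]: ω = 1945.0000×12/41 = 569.2683 rpm, sense flips to −
mesh 2 [75T→75T]: ω = 569.2683×75/75 = 569.2683 rpm, sense flips to +
mesh 3 [35T→64T]: ω = 569.2683×35/64 = 311.3186 rpm, sense flips to −
signed output speed = -311.3186 rpm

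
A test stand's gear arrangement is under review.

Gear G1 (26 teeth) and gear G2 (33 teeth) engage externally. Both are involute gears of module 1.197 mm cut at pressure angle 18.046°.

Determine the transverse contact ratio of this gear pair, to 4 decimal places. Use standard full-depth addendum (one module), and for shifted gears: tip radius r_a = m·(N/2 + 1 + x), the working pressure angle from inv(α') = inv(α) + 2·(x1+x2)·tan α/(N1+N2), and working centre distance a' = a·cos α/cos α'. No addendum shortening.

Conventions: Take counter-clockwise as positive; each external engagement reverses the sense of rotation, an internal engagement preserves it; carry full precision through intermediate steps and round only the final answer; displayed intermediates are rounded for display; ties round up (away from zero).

single-mesh involute tooth geometry (26T engaging 33T at module 1.197)
base radii: r_b1 = 14.795525, r_b2 = 18.778936
tip radii: r_a1 = 16.758000, r_a2 = 20.947500
no profile shift: α' = α, a' = a
action lengths: √(r_a1²−r_b1²) = 7.869117, √(r_a2²−r_b2²) = 9.281666
base pitch p_b = π·m·cos α = 3.575501
CR = (7.869117 + 9.281666 − 35.311500·sin 18.04600°)/3.575501 = 1.737371
contact ratio ≈ 1.7374

1.7374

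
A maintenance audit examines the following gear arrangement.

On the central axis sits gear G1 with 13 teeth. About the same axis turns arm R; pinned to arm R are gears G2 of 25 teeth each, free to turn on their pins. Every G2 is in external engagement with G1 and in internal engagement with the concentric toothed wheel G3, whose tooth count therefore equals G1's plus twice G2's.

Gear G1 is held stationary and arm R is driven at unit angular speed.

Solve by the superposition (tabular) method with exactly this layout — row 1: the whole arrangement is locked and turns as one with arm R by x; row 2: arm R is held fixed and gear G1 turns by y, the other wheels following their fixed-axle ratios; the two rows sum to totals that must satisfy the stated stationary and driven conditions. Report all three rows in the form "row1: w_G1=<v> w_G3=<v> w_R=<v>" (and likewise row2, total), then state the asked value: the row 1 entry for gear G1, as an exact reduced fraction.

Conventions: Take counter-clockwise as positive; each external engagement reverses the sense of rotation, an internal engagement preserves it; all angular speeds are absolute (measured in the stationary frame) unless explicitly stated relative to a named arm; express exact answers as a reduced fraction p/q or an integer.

row1: w_G1=1 w_G3=1 w_R=1
row2: w_G1=-1 w_G3=13/63 w_R=0
total: w_G1=0 w_G3=76/63 w_R=1
asked value: 1

topology: planetary set — G1 13T / G2 25T / G3 63T, arm = carrier (Willis)
row 1 — lock + rotate with arm: ω_sun = ω_ring = ω_arm = x
row 2 — arm fixed, fixed-axis ratios: sun y, ring −(13/63)·y, arm 0
boundary: total ω_sun = x + y = 0 and total ω_arm = x = 1  ⇒  y = -1, x = 1
row 2 ring = −(13/63)·(-1) = 13/63
totals (row 1 + row 2): sun 1 + (-1) = 0, ring 1 + 13/63 = 76/63, arm 1 + 0 = 1
asked cell (row1, sun) = 1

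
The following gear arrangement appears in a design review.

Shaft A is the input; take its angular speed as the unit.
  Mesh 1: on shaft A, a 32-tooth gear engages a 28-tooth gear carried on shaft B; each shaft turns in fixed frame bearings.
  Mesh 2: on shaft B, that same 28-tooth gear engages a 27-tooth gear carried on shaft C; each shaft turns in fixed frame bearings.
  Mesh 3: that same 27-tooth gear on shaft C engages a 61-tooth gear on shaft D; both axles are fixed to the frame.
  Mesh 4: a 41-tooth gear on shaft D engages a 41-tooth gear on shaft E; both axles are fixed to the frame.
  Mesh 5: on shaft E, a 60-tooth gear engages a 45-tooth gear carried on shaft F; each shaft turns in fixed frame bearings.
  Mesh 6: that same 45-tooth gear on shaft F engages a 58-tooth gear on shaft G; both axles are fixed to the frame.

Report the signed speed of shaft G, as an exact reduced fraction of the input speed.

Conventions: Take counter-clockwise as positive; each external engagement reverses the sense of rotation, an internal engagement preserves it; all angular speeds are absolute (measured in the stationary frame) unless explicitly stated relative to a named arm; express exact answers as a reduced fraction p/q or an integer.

6-mesh fixed-axis compound train (all bearings frame-fixed)
mesh 1 [32T→28T]: |ω|/ω_in = 1×32/28 = 8/7, sense flips to −
mesh 2 [28T→27T]: |ω|/ω_in = (8/7)×28/27 = 32/27, sense flips to +
mesh 3 [27T→61T]: |ω|/ω_in = (32/27)×27/61 = 32/61, sense flips to −
mesh 4 [41T→41T]: |ω|/ω_in = (32/61)×41/41 = 32/61, sense flips to +
mesh 5 [60T→45T]: |ω|/ω_in = (32/61)×60/45 = 128/183, sense flips to −
mesh 6 [45T→58T]: |ω|/ω_in = (128/183)×45/58 = 960/1769, sense flips to +
signed output speed (× input speed) = 960/1769

960/1769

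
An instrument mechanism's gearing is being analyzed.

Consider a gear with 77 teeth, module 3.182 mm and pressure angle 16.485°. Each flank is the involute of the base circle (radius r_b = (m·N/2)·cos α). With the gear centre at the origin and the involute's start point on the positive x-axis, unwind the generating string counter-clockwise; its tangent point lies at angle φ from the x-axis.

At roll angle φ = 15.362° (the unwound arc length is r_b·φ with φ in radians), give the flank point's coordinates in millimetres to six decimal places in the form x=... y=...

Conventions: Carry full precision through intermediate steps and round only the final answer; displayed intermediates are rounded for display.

recognized (one wheel, involute flank): single-mesh tooth geometry, m = 3.182, N = 77
pitch radius r_p = m·N/2 = 3.182·77/2 = 122.507000
base radius r_b = r_p·cos α = 122.507000·cos 16.485° = 117.471234
roll angle φ = 15.362° = 0.26811748 rad
x = r_b·(cos φ + φ·sin φ) = 121.617980
y = r_b·(sin φ − φ·cos φ) = 0.749308

x=121.617980 y=0.749308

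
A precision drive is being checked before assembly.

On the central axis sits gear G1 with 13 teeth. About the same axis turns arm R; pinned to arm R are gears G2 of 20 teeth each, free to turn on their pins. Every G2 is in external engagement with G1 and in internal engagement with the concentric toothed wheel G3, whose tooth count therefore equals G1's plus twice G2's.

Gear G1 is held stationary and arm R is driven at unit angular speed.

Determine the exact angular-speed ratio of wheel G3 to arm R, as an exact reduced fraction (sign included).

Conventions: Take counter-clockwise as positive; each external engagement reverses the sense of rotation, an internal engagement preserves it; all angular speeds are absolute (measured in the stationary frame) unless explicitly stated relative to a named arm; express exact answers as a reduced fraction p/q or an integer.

66/53

recognized (axles ride arm R): planetary set, 13/20/53 teeth
ring teeth: 13 + 2·20 = 53
13(ω_sun−ω_arm) = −53(ω_ring−ω_arm),  ω_sun = 0, ω_arm = 1
ω_ring = 1 − (13/53)(0−1) = 66/53
ω_out/ω_in = 66/53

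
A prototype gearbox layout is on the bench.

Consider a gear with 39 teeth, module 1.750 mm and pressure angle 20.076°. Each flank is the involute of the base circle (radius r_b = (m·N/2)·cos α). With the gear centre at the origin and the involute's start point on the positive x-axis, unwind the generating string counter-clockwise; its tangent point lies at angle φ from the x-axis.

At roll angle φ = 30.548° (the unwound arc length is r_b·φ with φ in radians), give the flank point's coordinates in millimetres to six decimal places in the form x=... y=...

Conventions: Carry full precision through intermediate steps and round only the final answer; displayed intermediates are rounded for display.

class = single-mesh tooth geometry [base-circle involute, m = 1.750, 39T]
pitch radius r_p = m·N/2 = 1.750·39/2 = 34.125000
base radius r_b = r_p·cos α = 34.125000·cos 20.076° = 32.051501
roll angle φ = 30.548° = 0.53316318 rad
x = r_b·(cos φ + φ·sin φ) = 36.288363
y = r_b·(sin φ − φ·cos φ) = 1.573663

x=36.288363 y=1.573663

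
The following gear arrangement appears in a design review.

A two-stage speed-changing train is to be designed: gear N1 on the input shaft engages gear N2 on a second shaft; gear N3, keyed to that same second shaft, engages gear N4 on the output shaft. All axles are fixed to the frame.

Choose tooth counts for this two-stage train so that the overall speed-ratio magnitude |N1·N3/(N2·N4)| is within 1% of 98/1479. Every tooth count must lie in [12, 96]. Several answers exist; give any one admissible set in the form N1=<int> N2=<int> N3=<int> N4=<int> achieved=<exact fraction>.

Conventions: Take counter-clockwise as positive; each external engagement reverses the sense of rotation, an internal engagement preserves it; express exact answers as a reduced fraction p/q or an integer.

N1=14 N2=34 N3=14 N4=87 achieved=98/1479

topology: fixed-axis compound train — 2 stages, target 98/1479
target = 98/1479 in lowest terms: an exact hit needs N1·N3 = k·98 and N2·N4 = k·1479 for one integer k, every count in [12, 96]; additionally prefer no 1:1 stage (N1 ≠ N2, N3 ≠ N4)
k = 1: no 1:1-free in-range split of k·98 and k·1479 into factor pairs; take k = 2
k = 2: N1·N3 = 196 = 14·14, N2·N4 = 2958 = 34·87
achieved = 14·14/(34·87) = 98/1479; |achieved − target| = 0 ≤ 49/73950 ✓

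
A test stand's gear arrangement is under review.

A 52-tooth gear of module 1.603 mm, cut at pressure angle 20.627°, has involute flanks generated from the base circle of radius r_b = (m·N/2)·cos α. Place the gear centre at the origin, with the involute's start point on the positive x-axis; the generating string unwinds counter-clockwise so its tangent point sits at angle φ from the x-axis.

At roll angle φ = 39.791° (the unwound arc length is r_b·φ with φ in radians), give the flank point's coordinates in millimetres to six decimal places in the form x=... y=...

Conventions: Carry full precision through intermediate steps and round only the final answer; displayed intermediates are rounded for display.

x=47.308489 y=4.148642

single-mesh involute tooth geometry (52T wheel at module 1.603)
pitch radius r_p = m·N/2 = 1.603·52/2 = 41.678000
base radius r_b = r_p·cos α = 41.678000·cos 20.627° = 39.006175
roll angle φ = 39.791° = 0.69448396 rad
x = r_b·(cos φ + φ·sin φ) = 47.308489
y = r_b·(sin φ − φ·cos φ) = 4.148642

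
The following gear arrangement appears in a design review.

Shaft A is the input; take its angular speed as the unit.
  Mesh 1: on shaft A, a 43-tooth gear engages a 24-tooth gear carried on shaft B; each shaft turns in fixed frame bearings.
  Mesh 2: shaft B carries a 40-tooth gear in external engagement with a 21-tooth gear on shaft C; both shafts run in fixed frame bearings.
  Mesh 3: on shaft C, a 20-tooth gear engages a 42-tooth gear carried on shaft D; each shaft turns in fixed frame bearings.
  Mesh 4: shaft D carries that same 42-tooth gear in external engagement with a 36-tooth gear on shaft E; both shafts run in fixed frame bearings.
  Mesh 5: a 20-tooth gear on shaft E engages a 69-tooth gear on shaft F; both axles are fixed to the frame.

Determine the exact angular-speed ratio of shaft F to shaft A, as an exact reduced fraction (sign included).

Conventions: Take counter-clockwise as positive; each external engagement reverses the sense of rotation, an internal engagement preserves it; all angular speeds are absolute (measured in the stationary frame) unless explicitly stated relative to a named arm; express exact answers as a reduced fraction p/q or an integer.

-21500/39123

class = fixed-axis compound train [5 meshes; 5 ratios multiply, 5 sense flips]
mesh 1 [43T→24T]: running ratio 43/24, sense −
mesh 2 [40T→21T]: running ratio 215/63, sense +
mesh 3 [20T→42T]: running ratio 2150/1323, sense −
mesh 4 [42T→36T]: running ratio 1075/567, sense +
mesh 5 [20T→69T]: running ratio 21500/39123, sense −
ω_out/ω_in = -21500/39123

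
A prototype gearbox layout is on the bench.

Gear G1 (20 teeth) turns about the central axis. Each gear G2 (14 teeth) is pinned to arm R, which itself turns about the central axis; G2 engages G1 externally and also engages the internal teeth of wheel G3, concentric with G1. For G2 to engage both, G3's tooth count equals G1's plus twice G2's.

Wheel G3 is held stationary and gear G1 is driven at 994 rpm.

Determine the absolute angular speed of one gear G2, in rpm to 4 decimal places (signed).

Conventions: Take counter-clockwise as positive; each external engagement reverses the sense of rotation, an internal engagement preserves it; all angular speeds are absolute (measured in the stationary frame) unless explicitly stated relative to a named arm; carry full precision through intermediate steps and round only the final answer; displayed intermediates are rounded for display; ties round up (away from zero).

-710.0000 rpm

class = planetary set [G3 = 20+2·14 = 48; Willis about the carrier]
normalise by the input: solve with ω_sun = 1, then scale by 994 rpm
ring teeth: 20 + 2·14 = 48
20(ω_sun−ω_arm) = −48(ω_ring−ω_arm),  ω_ring = 0, ω_sun = 1
20(1−ω_arm) = −48(0−ω_arm)  ⇒  68·ω_arm = 20  ⇒  ω_arm = 5/17
sun–planet mesh: 20·(1−5/17) = −14·(ω_p−ω_arm)  ⇒  ω_p−ω_arm = -120/119
ω_p = 5/17 − 120/119 = -5/7
scale: ω_p = -5/7 × 994 rpm = -710.0000 rpm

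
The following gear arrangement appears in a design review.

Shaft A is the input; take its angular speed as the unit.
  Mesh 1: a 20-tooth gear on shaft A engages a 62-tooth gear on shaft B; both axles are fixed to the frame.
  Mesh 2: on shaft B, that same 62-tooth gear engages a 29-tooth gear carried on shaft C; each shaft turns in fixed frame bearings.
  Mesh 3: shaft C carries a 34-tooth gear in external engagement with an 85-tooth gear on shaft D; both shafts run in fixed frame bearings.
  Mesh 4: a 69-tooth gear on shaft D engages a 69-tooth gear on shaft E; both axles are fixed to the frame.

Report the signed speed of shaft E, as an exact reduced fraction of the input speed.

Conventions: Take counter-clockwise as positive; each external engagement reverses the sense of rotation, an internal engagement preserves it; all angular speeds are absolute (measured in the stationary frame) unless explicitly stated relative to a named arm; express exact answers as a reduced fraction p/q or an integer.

4-mesh fixed-axis compound train (all bearings frame-fixed)
mesh 1 [20T→62T]: |ω|/ω_in = 1×20/62 = 10/31, sense flips to −
mesh 2 [62T→29T]: |ω|/ω_in = (10/31)×62/29 = 20/29, sense flips to +
mesh 3 [34T→85T]: |ω|/ω_in = (20/29)×34/85 = 8/29, sense flips to −
mesh 4 [69T→69T]: |ω|/ω_in = (8/29)×69/69 = 8/29, sense flips to +
signed output speed (× input speed) = 8/29

8/29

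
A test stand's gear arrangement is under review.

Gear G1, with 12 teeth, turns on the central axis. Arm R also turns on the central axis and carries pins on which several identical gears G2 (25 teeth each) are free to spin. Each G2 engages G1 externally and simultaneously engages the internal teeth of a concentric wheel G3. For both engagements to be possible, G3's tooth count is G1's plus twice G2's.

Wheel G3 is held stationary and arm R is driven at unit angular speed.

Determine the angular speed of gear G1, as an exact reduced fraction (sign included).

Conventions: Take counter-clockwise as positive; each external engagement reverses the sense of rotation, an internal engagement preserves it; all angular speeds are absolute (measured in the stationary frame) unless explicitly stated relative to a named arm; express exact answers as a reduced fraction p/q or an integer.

planetary set (12T centre, 25T on arm, 62T internal) — Willis relation
ring teeth: 12 + 2·25 = 62
12(ω_sun−ω_arm) = −62(ω_ring−ω_arm),  ω_ring = 0, ω_arm = 1
ω_sun = 1 − (62/12)(0−1) = 37/6
exact speed ratio = 37/6

37/6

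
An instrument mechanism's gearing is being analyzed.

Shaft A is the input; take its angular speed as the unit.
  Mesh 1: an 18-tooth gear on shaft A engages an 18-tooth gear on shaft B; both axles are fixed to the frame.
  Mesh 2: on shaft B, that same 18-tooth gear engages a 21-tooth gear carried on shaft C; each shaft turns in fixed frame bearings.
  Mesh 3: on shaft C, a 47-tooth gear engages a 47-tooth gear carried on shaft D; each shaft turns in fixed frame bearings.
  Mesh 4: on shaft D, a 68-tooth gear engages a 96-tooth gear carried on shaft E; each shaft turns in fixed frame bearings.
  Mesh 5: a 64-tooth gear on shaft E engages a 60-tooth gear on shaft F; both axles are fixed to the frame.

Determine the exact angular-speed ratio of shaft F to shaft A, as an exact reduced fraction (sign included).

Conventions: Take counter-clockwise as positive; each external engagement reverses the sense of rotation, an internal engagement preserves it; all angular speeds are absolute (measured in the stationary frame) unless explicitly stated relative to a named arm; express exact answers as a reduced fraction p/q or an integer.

-68/105

class = fixed-axis compound train [5 meshes; 5 ratios multiply, 5 sense flips]
mesh 1 [18T→18T]: running ratio 1, sense −
mesh 2 [18T→21T]: running ratio 6/7, sense +
mesh 3 [47T→47T]: running ratio 6/7, sense −
mesh 4 [68T→96T]: running ratio 17/28, sense +
mesh 5 [64T→60T]: running ratio 68/105, sense −
ω_out/ω_in = -68/105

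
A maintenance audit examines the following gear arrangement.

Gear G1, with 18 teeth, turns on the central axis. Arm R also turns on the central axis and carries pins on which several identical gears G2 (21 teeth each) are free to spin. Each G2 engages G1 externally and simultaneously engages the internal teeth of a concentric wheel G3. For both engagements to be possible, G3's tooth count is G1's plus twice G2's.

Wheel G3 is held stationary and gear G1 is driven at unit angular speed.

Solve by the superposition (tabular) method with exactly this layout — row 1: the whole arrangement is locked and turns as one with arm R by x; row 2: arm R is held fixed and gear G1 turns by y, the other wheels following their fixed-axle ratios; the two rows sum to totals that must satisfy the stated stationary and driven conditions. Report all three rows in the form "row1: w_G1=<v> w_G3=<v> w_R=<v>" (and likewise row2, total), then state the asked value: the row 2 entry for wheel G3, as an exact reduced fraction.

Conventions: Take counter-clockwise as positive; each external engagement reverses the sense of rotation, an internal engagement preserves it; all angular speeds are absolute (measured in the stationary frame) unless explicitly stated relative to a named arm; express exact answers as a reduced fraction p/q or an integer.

row1: w_G1=3/13 w_G3=3/13 w_R=3/13
row2: w_G1=10/13 w_G3=-3/13 w_R=0
total: w_G1=1 w_G3=0 w_R=3/13
asked value: -3/13

class = planetary set [G3 = 18+2·21 = 60; Willis about the carrier]
row 1: whole set turns with the arm by x
superposition row 2 [arm held]: sun y, ring −(18/60)·y, arm 0
boundary: total ω_ring = x − (18/60)·y = 0 and total ω_sun = x + y = 1  ⇒  y = 10/13, x = 3/13
row 2 ring = −(18/60)·10/13 = -3/13
totals (row 1 + row 2): sun 3/13 + 10/13 = 1, ring 3/13 + (-3/13) = 0, arm 3/13 + 0 = 3/13
asked cell (row2, ring) = -3/13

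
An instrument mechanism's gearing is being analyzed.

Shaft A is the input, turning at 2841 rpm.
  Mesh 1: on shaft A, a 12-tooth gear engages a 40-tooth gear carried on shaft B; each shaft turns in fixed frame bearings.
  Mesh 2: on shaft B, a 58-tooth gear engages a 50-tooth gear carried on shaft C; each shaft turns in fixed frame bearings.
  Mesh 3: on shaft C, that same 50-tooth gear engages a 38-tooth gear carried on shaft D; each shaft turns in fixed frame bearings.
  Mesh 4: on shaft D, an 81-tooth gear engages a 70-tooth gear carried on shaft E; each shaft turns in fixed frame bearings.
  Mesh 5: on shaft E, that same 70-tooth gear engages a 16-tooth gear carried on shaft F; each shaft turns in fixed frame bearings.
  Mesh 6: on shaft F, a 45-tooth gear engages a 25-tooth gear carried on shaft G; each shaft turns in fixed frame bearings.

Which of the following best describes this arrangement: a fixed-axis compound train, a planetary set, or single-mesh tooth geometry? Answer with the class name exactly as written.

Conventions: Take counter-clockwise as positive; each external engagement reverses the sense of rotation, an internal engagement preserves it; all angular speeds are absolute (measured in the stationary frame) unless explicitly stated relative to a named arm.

fixed-axis compound train

topology: fixed-axis compound train — 6 meshes, A→G
classification: fixed-axis compound train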